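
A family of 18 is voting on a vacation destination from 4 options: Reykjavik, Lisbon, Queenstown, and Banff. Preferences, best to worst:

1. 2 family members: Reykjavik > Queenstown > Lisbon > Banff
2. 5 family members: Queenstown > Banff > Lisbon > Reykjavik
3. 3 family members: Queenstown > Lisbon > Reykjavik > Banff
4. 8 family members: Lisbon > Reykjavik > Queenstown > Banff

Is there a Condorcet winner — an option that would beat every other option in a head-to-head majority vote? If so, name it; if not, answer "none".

none

Checking pairwise contests:
Lisbon beats Reykjavik 16–2.
Queenstown beats Lisbon 10–8.
Reykjavik beats Queenstown 10–8.
Reykjavik beats Banff 13–5.
Every option loses at least one head-to-head, so there is no Condorcet winner.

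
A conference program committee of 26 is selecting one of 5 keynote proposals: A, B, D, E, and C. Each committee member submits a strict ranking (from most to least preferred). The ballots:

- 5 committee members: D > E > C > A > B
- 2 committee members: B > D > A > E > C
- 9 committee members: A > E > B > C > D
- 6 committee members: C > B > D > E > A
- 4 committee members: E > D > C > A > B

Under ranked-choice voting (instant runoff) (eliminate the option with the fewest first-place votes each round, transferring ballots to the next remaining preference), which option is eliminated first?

B

Round 1: A 9, B 2, D 5, E 4, C 6. Eliminate B.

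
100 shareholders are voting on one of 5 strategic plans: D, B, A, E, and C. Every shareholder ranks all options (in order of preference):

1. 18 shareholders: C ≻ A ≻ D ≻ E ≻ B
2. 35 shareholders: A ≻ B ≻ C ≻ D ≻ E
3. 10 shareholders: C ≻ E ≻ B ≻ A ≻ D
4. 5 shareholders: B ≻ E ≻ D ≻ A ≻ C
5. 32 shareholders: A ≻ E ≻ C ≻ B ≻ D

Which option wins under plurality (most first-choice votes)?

First-place votes: D 0, B 5, A 67, E 0, C 28.
A has the most first-place votes.

A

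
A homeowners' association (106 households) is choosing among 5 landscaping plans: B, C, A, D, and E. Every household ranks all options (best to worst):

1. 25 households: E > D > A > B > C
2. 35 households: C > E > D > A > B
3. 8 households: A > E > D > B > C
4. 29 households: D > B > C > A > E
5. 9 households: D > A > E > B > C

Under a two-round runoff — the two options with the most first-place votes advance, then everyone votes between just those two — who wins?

Round 1 first-place votes: B 0, C 35, A 8, D 38, E 25.
D and C advance.
Runoff: D is preferred to C by 71 voters; C by 35.
D wins the runoff.

D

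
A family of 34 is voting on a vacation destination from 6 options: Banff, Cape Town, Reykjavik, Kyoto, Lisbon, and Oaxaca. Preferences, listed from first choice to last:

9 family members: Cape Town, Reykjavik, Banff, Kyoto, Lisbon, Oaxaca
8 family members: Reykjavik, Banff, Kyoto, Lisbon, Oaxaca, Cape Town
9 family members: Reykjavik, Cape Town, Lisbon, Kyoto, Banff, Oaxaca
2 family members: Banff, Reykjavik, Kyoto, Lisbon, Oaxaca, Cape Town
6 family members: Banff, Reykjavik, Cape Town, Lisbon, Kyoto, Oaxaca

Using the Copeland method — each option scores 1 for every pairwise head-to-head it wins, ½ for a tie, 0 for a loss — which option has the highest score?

Banff: beats Kyoto, Lisbon, and Oaxaca; loses to Cape Town and Reykjavik → score 3.
Cape Town: beats Banff, Kyoto, Lisbon, and Oaxaca; loses to Reykjavik → score 4.
Reykjavik: beats Banff, Cape Town, Kyoto, Lisbon, and Oaxaca → score 5.
Kyoto: beats Lisbon and Oaxaca; loses to Banff, Cape Town, and Reykjavik → score 2.
Lisbon: beats Oaxaca; loses to Banff, Cape Town, Reykjavik, and Kyoto → score 1.
Oaxaca: loses to Banff, Cape Town, Reykjavik, Kyoto, and Lisbon → score 0.
Reykjavik has the best pairwise record.

Reykjavik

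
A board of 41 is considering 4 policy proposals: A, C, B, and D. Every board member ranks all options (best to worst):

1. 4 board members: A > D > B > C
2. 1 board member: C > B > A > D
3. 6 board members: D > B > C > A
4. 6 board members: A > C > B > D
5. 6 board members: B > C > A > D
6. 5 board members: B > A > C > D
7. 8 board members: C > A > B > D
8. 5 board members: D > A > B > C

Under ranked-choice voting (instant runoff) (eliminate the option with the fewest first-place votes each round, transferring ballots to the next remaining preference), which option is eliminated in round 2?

Round 1: A 10, C 9, B 11, D 11. Eliminate C.
Round 2: A 18, B 12, D 11. Eliminate D.

D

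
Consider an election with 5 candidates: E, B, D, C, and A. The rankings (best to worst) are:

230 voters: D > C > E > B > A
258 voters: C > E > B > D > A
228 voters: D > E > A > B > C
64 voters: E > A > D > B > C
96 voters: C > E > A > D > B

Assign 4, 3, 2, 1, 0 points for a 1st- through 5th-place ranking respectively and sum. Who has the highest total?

E

E: 230·2 + 258·3 + 228·3 + 64·4 + 96·3 = 2462
B: 230·1 + 258·2 + 228·1 + 64·1 + 96·0 = 1038
D: 230·4 + 258·1 + 228·4 + 64·2 + 96·1 = 2314
C: 230·3 + 258·4 + 228·0 + 64·0 + 96·4 = 2106
A: 230·0 + 258·0 + 228·2 + 64·3 + 96·2 = 840
E has the highest Borda score (2462).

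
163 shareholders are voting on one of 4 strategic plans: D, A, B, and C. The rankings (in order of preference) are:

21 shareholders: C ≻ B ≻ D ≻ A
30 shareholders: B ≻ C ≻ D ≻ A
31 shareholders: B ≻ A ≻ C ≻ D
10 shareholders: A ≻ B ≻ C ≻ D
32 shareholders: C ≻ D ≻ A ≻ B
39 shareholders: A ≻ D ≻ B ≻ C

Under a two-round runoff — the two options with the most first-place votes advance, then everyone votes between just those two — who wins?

B

Round 1 first-place votes: D 0, A 49, B 61, C 53.
B and C advance.
Runoff: B is preferred to C by 110 voters; C by 53.
B wins the runoff.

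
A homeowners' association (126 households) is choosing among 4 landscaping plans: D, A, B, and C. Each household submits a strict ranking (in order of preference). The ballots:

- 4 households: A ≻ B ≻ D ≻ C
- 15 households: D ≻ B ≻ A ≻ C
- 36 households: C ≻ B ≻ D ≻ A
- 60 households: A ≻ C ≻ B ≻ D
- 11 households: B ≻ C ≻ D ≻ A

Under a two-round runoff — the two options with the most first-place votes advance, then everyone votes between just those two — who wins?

A

Round 1 first-place votes: D 15, A 64, B 11, C 36.
A and C advance.
Runoff: A is preferred to C by 79 voters; C by 47.
A wins the runoff.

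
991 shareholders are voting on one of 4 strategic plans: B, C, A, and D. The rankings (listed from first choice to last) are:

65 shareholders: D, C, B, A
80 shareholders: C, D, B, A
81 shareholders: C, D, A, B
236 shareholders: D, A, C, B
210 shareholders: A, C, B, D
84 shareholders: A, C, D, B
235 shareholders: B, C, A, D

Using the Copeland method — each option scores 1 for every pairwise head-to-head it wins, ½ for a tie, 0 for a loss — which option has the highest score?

A

B: loses to C, A, and D → score 0.
C: beats B and D; loses to A → score 2.
A: beats B, C, and D → score 3.
D: beats B; loses to C and A → score 1.
A has the best pairwise record.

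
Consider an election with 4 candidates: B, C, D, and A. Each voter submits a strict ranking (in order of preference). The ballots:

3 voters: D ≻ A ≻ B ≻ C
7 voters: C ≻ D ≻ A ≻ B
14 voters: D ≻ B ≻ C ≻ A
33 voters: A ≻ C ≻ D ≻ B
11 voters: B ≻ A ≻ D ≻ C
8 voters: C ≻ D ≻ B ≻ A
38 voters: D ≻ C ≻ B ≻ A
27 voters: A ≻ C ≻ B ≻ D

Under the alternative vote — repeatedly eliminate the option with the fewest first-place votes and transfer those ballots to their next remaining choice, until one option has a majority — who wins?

A

Round 1: B 11, C 15, D 55, A 60. Eliminate B.
Round 2: C 15, D 55, A 71. A has a majority.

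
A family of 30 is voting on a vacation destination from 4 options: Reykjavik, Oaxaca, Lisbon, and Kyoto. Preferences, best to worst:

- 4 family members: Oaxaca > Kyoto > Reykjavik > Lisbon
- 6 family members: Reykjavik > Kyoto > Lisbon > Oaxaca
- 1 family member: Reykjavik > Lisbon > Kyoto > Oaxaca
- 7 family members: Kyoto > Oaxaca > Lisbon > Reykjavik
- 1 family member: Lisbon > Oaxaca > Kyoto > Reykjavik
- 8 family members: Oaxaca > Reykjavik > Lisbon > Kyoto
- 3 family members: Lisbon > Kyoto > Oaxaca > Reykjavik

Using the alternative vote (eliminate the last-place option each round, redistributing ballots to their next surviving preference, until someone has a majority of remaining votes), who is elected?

Kyoto

Round 1: Reykjavik 7, Oaxaca 12, Lisbon 4, Kyoto 7. Eliminate Lisbon.
Round 2: Reykjavik 7, Oaxaca 13, Kyoto 10. Eliminate Reykjavik.
Round 3: Oaxaca 13, Kyoto 17. Kyoto has a majority.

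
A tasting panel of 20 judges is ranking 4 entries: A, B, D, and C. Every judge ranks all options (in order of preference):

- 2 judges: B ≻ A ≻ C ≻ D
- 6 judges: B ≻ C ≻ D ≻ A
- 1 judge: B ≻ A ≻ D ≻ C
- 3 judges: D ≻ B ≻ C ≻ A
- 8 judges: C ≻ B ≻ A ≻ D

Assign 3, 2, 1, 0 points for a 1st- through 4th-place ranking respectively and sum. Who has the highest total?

A: 2·2 + 6·0 + 1·2 + 3·0 + 8·1 = 14
B: 2·3 + 6·3 + 1·3 + 3·2 + 8·2 = 49
D: 2·0 + 6·1 + 1·1 + 3·3 + 8·0 = 16
C: 2·1 + 6·2 + 1·0 + 3·1 + 8·3 = 41
B has the highest Borda score (49).

B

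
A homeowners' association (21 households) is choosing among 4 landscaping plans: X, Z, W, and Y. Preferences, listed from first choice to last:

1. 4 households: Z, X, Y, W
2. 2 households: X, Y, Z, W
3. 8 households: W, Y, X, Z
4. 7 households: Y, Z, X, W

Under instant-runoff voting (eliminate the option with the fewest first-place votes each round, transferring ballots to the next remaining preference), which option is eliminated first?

Round 1: X 2, Z 4, W 8, Y 7. Eliminate X.

X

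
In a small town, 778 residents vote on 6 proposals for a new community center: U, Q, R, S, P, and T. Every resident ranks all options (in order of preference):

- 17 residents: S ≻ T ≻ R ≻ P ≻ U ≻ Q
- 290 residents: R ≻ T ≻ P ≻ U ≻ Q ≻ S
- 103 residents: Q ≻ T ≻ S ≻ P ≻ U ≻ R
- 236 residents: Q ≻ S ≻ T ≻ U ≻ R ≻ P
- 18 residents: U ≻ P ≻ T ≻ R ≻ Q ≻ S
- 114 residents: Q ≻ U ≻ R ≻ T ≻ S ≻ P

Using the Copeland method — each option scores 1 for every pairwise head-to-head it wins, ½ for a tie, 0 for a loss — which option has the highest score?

Q

U: beats R and S; loses to Q, P, and T → score 2.
Q: beats U, R, S, P, and T → score 5.
R: beats S, P, and T; loses to U and Q → score 3.
S: beats P; loses to U, Q, R, and T → score 1.
P: beats U; loses to Q, R, S, and T → score 1.
T: beats U, S, and P; loses to Q and R → score 3.
Q has the best pairwise record.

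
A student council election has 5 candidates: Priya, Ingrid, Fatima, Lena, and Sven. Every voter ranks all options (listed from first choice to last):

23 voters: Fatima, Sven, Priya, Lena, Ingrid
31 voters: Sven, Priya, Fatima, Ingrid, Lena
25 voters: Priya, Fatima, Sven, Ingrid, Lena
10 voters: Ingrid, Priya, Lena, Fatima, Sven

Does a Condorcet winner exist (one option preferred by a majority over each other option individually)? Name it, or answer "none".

none

Checking pairwise contests:
Sven beats Priya 54–35.
Priya beats Ingrid 79–10.
Priya beats Fatima 66–23.
Priya beats Lena 89–0.
Fatima beats Sven 58–31.
Every option loses at least one head-to-head, so there is no Condorcet winner.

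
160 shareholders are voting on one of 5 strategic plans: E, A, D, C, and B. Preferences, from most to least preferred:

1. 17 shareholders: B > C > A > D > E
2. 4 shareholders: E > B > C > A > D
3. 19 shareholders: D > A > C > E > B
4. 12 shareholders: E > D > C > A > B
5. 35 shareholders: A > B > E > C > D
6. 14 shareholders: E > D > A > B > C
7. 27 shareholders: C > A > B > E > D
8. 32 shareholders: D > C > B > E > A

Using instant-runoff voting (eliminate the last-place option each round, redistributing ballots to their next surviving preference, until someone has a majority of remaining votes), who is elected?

C

Round 1: E 30, A 35, D 51, C 27, B 17. Eliminate B.
Round 2: E 30, A 35, D 51, C 44. Eliminate E.
Round 3: A 35, D 77, C 48. Eliminate A.
Round 4: D 77, C 83. C has a majority.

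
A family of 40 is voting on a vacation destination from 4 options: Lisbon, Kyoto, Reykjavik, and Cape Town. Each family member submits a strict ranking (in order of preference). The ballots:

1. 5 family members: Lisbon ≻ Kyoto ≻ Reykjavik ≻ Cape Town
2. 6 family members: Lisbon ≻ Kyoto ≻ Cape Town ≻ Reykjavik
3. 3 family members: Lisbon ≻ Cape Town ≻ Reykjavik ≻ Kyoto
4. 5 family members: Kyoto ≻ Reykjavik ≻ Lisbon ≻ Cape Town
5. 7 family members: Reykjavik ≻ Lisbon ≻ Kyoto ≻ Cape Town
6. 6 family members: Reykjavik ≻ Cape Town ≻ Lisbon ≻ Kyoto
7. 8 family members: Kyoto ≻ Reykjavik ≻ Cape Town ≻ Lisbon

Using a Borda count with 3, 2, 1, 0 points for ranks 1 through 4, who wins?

Lisbon: 5·3 + 6·3 + 3·3 + 5·1 + 7·2 + 6·1 + 8·0 = 67
Kyoto: 5·2 + 6·2 + 3·0 + 5·3 + 7·1 + 6·0 + 8·3 = 68
Reykjavik: 5·1 + 6·0 + 3·1 + 5·2 + 7·3 + 6·3 + 8·2 = 73
Cape Town: 5·0 + 6·1 + 3·2 + 5·0 + 7·0 + 6·2 + 8·1 = 32
Reykjavik has the highest Borda score (73).

Reykjavik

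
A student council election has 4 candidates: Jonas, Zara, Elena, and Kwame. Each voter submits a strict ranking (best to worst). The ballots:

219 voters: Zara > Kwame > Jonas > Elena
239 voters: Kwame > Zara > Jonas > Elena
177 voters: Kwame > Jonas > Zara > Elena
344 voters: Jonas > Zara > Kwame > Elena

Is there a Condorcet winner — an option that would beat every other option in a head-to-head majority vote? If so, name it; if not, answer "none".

none

Checking pairwise contests:
Kwame beats Jonas 635–344.
Jonas beats Zara 521–458.
Jonas beats Elena 979–0.
Zara beats Kwame 563–416.
Every option loses at least one head-to-head, so there is no Condorcet winner.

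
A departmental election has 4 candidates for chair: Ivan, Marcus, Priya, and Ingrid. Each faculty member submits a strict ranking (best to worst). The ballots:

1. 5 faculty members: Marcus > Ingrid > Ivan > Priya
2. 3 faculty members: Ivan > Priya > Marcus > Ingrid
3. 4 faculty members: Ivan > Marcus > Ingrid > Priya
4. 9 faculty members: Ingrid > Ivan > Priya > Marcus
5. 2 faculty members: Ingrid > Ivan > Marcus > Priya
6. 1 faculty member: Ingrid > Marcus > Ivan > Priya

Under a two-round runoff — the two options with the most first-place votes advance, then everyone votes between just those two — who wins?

Round 1 first-place votes: Ivan 7, Marcus 5, Priya 0, Ingrid 12.
Ingrid and Ivan advance.
Runoff: Ingrid is preferred to Ivan by 17 voters; Ivan by 7.
Ingrid wins the runoff.

Ingrid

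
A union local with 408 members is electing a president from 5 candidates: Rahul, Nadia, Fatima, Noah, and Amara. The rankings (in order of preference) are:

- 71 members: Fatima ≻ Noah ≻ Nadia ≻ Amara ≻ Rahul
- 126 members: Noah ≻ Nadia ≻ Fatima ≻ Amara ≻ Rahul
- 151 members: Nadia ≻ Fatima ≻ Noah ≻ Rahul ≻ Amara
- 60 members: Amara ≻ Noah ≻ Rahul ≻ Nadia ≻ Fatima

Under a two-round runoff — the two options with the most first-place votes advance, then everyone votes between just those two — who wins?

Round 1 first-place votes: Rahul 0, Nadia 151, Fatima 71, Noah 126, Amara 60.
Nadia and Noah advance.
Runoff: Nadia is preferred to Noah by 151 voters; Noah by 257.
Noah wins the runoff.

Noah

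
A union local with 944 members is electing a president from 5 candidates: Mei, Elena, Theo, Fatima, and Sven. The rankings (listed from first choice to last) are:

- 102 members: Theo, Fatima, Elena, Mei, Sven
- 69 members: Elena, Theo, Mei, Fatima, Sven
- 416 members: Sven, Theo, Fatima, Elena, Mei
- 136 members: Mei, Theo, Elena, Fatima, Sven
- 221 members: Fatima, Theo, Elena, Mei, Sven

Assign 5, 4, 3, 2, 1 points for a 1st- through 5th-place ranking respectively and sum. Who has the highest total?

Mei: 102·2 + 69·3 + 416·1 + 136·5 + 221·2 = 1949
Elena: 102·3 + 69·5 + 416·2 + 136·3 + 221·3 = 2554
Theo: 102·5 + 69·4 + 416·4 + 136·4 + 221·4 = 3878
Fatima: 102·4 + 69·2 + 416·3 + 136·2 + 221·5 = 3171
Sven: 102·1 + 69·1 + 416·5 + 136·1 + 221·1 = 2608
Theo has the highest Borda score (3878).

Theo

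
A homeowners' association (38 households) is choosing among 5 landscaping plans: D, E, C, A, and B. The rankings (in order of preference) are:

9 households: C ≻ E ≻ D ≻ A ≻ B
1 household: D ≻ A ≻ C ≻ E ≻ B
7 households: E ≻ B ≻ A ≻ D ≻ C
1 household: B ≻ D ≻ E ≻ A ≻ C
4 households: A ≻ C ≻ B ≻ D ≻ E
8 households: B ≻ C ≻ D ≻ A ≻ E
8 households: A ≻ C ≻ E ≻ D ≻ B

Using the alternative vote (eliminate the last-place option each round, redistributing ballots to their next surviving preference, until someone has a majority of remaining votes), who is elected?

Round 1: D 1, E 7, C 9, A 12, B 9. Eliminate D.
Round 2: E 7, C 9, A 13, B 9. Eliminate E.
Round 3: C 9, A 13, B 16. Eliminate C.
Round 4: A 22, B 16. A has a majority.

A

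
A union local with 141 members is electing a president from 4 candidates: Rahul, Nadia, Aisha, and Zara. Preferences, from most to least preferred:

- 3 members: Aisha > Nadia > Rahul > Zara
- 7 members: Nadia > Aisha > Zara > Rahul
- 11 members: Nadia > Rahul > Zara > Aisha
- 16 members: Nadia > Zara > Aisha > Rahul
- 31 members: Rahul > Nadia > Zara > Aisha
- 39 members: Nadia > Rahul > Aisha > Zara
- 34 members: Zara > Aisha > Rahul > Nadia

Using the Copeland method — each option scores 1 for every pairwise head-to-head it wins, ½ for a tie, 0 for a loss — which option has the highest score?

Nadia

Rahul: beats Aisha and Zara; loses to Nadia → score 2.
Nadia: beats Rahul, Aisha, and Zara → score 3.
Aisha: loses to Rahul, Nadia, and Zara → score 0.
Zara: beats Aisha; loses to Rahul and Nadia → score 1.
Nadia has the best pairwise record.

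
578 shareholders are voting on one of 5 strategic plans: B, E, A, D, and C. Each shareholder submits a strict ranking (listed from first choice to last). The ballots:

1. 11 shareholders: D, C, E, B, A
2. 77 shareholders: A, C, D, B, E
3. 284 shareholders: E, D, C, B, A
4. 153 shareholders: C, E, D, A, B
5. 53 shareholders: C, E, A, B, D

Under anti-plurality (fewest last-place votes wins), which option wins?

C

Last-place votes: B 153, E 77, A 295, D 53, C 0.
C is ranked last by the fewest voters, so C wins.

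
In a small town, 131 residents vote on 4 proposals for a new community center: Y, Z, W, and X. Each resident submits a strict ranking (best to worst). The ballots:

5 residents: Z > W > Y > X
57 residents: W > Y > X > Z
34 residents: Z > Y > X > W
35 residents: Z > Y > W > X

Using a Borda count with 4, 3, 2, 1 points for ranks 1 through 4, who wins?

Y: 5·2 + 57·3 + 34·3 + 35·3 = 388
Z: 5·4 + 57·1 + 34·4 + 35·4 = 353
W: 5·3 + 57·4 + 34·1 + 35·2 = 347
X: 5·1 + 57·2 + 34·2 + 35·1 = 222
Y has the highest Borda score (388).

Y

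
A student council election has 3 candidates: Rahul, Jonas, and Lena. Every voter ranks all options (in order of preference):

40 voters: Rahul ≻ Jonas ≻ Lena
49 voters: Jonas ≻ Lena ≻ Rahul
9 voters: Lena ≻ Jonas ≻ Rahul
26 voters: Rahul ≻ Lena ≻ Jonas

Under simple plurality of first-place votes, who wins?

Rahul

First-place votes: Rahul 66, Jonas 49, Lena 9.
Rahul has the most first-place votes.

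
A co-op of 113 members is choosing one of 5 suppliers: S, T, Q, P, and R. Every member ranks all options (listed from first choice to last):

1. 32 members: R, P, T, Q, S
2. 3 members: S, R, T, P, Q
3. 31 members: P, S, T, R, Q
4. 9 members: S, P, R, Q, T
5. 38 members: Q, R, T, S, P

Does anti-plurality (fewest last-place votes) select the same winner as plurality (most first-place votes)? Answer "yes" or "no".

no

Anti-plurality — last-place votes: S 32, T 9, Q 34, P 38, R 0. Winner: R.
Plurality — first-place votes: S 12, T 0, Q 38, P 31, R 32. Winner: Q.
The two methods disagree.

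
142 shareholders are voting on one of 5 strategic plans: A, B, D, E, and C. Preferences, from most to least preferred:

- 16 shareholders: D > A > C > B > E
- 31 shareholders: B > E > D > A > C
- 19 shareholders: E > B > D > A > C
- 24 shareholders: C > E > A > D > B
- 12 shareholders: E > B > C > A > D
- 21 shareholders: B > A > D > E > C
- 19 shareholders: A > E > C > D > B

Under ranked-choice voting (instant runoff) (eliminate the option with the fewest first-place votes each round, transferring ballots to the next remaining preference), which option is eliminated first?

Round 1: A 19, B 52, D 16, E 31, C 24. Eliminate D.

D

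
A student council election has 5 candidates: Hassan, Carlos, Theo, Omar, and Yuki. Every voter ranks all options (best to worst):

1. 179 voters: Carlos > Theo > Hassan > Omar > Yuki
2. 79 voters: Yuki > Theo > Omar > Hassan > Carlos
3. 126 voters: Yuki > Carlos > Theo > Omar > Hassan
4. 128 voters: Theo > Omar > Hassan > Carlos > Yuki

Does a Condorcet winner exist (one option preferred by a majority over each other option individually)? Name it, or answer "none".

Carlos vs Hassan: 305–207 for Carlos.
Carlos vs Theo: 305–207 for Carlos.
Carlos vs Omar: 305–207 for Carlos.
Carlos vs Yuki: 307–205 for Carlos.
Carlos beats every other option head-to-head.

Carlos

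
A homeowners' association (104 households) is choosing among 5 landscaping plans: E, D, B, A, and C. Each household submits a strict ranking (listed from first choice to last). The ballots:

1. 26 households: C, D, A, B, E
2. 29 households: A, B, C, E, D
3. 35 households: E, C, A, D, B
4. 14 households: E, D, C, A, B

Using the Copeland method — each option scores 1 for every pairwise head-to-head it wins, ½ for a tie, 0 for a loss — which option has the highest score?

E: beats D; loses to B, A, and C → score 1.
D: beats B; loses to E, A, and C → score 1.
B: beats E; loses to D, A, and C → score 1.
A: beats E, D, and B; loses to C → score 3.
C: beats E, D, B, and A → score 4.
C has the best pairwise record.

C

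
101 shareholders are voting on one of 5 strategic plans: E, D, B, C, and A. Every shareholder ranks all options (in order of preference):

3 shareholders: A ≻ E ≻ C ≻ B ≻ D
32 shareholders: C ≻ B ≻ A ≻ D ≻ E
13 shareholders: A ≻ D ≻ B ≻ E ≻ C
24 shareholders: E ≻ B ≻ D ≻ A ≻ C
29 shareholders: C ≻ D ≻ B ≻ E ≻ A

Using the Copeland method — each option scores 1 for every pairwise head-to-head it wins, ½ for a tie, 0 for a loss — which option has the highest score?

C

E: beats A; loses to D, B, and C → score 1.
D: beats E and A; loses to B and C → score 2.
B: beats E, D, and A; loses to C → score 3.
C: beats E, D, B, and A → score 4.
A: loses to E, D, B, and C → score 0.
C has the best pairwise record.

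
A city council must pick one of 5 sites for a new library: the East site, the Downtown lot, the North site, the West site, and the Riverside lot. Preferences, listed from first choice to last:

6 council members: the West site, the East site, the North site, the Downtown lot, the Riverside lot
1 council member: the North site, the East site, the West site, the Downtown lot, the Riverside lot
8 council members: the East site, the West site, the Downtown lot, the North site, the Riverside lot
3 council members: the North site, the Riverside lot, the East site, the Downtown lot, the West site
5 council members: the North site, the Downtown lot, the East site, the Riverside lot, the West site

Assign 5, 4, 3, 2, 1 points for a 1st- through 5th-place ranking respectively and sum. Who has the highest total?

the East site

the East site: 6·4 + 1·4 + 8·5 + 3·3 + 5·3 = 92
the Downtown lot: 6·2 + 1·2 + 8·3 + 3·2 + 5·4 = 64
the North site: 6·3 + 1·5 + 8·2 + 3·5 + 5·5 = 79
the West site: 6·5 + 1·3 + 8·4 + 3·1 + 5·1 = 73
the Riverside lot: 6·1 + 1·1 + 8·1 + 3·4 + 5·2 = 37
the East site has the highest Borda score (92).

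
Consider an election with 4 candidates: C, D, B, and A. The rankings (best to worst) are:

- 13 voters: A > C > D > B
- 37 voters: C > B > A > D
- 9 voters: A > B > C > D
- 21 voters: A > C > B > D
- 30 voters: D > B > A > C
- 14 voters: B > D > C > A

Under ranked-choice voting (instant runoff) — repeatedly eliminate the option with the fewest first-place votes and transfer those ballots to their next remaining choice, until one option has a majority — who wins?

A

Round 1: C 37, D 30, B 14, A 43. Eliminate B.
Round 2: C 37, D 44, A 43. Eliminate C.
Round 3: D 44, A 80. A has a majority.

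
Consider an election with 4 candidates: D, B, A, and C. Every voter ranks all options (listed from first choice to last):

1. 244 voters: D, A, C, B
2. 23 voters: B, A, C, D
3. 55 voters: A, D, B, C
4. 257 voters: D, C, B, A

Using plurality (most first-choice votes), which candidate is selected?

First-place votes: D 501, B 23, A 55, C 0.
D has the most first-place votes.

D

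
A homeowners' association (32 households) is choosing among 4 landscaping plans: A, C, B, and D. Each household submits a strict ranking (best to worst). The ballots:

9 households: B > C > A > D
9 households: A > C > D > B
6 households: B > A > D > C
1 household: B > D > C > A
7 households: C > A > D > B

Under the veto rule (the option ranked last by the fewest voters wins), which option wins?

A

Last-place votes: A 1, C 6, B 16, D 9.
A is ranked last by the fewest voters, so A wins.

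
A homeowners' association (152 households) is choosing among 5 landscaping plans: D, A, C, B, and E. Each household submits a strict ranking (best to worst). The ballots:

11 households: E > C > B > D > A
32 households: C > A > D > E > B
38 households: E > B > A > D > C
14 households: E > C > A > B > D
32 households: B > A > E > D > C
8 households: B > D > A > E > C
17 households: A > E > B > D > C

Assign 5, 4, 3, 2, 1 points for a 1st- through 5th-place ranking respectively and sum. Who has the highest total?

E

D: 11·2 + 32·3 + 38·2 + 14·1 + 32·2 + 8·4 + 17·2 = 338
A: 11·1 + 32·4 + 38·3 + 14·3 + 32·4 + 8·3 + 17·5 = 532
C: 11·4 + 32·5 + 38·1 + 14·4 + 32·1 + 8·1 + 17·1 = 355
B: 11·3 + 32·1 + 38·4 + 14·2 + 32·5 + 8·5 + 17·3 = 496
E: 11·5 + 32·2 + 38·5 + 14·5 + 32·3 + 8·2 + 17·4 = 559
E has the highest Borda score (559).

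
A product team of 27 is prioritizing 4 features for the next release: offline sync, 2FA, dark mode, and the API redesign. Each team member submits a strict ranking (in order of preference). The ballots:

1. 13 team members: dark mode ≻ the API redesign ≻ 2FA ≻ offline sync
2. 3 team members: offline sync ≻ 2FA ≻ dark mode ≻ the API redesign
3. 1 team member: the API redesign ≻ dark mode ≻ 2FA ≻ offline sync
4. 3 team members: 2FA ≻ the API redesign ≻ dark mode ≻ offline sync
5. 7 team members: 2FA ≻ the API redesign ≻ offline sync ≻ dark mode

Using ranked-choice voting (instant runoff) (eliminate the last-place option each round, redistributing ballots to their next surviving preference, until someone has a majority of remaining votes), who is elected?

Round 1: offline sync 3, 2FA 10, dark mode 13, the API redesign 1. Eliminate the API redesign.
Round 2: offline sync 3, 2FA 10, dark mode 14. Dark mode has a majority.

dark mode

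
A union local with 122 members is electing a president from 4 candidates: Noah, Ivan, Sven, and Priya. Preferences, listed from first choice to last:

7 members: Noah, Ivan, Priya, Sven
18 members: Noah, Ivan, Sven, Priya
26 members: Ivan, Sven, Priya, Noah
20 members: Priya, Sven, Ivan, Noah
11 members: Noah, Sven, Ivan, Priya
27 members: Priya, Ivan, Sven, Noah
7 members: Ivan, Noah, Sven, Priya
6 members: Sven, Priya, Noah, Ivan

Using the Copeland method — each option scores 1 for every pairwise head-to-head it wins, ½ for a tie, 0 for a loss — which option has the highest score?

Noah: loses to Ivan, Sven, and Priya → score 0.
Ivan: beats Noah, Sven, and Priya → score 3.
Sven: beats Noah and Priya; loses to Ivan → score 2.
Priya: beats Noah; loses to Ivan and Sven → score 1.
Ivan has the best pairwise record.

Ivan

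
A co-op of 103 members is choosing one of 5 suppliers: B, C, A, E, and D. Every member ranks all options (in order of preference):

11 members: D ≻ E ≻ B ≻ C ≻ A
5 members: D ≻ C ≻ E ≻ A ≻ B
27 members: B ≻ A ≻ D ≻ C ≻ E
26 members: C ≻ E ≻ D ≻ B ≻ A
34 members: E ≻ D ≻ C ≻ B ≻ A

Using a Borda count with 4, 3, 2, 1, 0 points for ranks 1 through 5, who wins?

B: 11·2 + 5·0 + 27·4 + 26·1 + 34·1 = 190
C: 11·1 + 5·3 + 27·1 + 26·4 + 34·2 = 225
A: 11·0 + 5·1 + 27·3 + 26·0 + 34·0 = 86
E: 11·3 + 5·2 + 27·0 + 26·3 + 34·4 = 257
D: 11·4 + 5·4 + 27·2 + 26·2 + 34·3 = 272
D has the highest Borda score (272).

D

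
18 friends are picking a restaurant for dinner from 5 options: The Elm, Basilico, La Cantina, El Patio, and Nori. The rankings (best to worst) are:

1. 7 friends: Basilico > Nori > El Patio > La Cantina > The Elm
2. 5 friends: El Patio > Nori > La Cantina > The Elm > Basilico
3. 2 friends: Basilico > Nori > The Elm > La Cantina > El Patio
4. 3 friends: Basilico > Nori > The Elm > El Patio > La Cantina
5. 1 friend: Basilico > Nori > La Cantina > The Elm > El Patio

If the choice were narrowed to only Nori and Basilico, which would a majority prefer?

Basilico

Voters preferring Nori to Basilico: 5; preferring Basilico to Nori: 13.
Basilico wins the head-to-head.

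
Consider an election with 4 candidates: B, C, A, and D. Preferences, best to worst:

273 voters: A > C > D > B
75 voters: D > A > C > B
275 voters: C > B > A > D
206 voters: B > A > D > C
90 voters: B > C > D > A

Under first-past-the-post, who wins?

B

First-place votes: B 296, C 275, A 273, D 75.
B has the most first-place votes.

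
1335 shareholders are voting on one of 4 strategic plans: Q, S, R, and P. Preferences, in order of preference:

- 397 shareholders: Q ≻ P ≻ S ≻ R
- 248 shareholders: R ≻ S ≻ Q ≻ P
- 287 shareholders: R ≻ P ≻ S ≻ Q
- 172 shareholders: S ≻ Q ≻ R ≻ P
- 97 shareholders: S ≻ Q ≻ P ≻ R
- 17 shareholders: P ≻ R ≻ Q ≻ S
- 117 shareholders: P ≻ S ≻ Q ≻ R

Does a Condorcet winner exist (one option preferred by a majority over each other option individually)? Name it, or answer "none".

Checking pairwise contests:
S beats Q 921–414.
P beats S 818–517.
Q beats R 783–552.
Q beats P 914–421.
Every option loses at least one head-to-head, so there is no Condorcet winner.

none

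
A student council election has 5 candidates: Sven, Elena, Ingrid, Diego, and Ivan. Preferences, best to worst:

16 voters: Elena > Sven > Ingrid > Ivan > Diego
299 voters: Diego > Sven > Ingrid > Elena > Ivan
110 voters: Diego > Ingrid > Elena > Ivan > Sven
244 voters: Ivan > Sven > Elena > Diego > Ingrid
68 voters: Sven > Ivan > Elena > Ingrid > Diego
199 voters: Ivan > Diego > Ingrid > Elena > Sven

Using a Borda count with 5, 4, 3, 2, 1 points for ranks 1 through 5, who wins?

Sven: 16·4 + 299·4 + 110·1 + 244·4 + 68·5 + 199·1 = 2885
Elena: 16·5 + 299·2 + 110·3 + 244·3 + 68·3 + 199·2 = 2342
Ingrid: 16·3 + 299·3 + 110·4 + 244·1 + 68·2 + 199·3 = 2362
Diego: 16·1 + 299·5 + 110·5 + 244·2 + 68·1 + 199·4 = 3413
Ivan: 16·2 + 299·1 + 110·2 + 244·5 + 68·4 + 199·5 = 3038
Diego has the highest Borda score (3413).

Diego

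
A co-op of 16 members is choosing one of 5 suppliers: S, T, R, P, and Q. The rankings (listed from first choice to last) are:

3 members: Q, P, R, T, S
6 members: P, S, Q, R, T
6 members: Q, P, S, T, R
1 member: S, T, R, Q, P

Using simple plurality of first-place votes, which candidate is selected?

Q

First-place votes: S 1, T 0, R 0, P 6, Q 9.
Q has the most first-place votes.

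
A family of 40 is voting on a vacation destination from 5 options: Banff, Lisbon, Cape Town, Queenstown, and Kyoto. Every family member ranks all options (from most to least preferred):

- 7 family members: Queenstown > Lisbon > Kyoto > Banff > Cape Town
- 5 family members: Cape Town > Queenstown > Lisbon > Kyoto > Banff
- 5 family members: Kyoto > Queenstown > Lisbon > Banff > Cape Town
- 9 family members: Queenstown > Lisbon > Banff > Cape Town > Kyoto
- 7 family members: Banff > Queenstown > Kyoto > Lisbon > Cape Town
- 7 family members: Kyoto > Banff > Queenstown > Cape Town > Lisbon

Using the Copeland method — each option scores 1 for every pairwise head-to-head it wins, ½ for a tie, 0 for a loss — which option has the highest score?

Banff: beats Cape Town; loses to Lisbon, Queenstown, and Kyoto → score 1.
Lisbon: beats Banff, Cape Town, and Kyoto; loses to Queenstown → score 3.
Cape Town: loses to Banff, Lisbon, Queenstown, and Kyoto → score 0.
Queenstown: beats Banff, Lisbon, Cape Town, and Kyoto → score 4.
Kyoto: beats Banff and Cape Town; loses to Lisbon and Queenstown → score 2.
Queenstown has the best pairwise record.

Queenstown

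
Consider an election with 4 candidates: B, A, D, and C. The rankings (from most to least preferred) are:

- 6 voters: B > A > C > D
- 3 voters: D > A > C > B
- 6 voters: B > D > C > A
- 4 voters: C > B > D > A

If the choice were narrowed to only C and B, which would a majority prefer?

Voters preferring C to B: 7; preferring B to C: 12.
B wins the head-to-head.

B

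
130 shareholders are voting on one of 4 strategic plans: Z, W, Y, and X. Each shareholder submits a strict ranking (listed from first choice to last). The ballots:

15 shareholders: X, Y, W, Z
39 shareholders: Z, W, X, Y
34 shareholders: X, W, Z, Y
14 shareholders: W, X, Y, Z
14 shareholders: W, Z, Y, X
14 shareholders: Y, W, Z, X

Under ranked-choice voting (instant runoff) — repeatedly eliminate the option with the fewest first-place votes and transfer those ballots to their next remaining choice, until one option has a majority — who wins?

Round 1: Z 39, W 28, Y 14, X 49. Eliminate Y.
Round 2: Z 39, W 42, X 49. Eliminate Z.
Round 3: W 81, X 49. W has a majority.

W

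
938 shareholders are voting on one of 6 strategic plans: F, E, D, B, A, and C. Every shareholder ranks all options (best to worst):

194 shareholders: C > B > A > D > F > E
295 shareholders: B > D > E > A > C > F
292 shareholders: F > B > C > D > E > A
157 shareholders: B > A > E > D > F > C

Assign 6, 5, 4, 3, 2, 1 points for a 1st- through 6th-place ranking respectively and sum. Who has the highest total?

F: 194·2 + 295·1 + 292·6 + 157·2 = 2749
E: 194·1 + 295·4 + 292·2 + 157·4 = 2586
D: 194·3 + 295·5 + 292·3 + 157·3 = 3404
B: 194·5 + 295·6 + 292·5 + 157·6 = 5142
A: 194·4 + 295·3 + 292·1 + 157·5 = 2738
C: 194·6 + 295·2 + 292·4 + 157·1 = 3079
B has the highest Borda score (5142).

B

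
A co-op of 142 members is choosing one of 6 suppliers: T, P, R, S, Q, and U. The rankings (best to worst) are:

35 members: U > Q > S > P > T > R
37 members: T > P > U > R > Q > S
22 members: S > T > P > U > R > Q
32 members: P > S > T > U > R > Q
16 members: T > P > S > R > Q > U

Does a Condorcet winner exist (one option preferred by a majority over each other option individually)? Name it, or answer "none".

none

Checking pairwise contests:
S beats T 89–53.
T beats P 75–67.
T beats R 142–0.
P beats S 85–57.
T beats Q 107–35.
T beats U 107–35.
Every option loses at least one head-to-head, so there is no Condorcet winner.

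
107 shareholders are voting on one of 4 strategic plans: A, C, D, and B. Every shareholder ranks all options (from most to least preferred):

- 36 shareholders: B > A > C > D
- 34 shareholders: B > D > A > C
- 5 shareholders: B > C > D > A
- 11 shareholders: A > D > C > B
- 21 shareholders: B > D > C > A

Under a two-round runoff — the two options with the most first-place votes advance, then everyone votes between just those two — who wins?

Round 1 first-place votes: A 11, C 0, D 0, B 96.
B and A advance.
Runoff: B is preferred to A by 96 voters; A by 11.
B wins the runoff.

B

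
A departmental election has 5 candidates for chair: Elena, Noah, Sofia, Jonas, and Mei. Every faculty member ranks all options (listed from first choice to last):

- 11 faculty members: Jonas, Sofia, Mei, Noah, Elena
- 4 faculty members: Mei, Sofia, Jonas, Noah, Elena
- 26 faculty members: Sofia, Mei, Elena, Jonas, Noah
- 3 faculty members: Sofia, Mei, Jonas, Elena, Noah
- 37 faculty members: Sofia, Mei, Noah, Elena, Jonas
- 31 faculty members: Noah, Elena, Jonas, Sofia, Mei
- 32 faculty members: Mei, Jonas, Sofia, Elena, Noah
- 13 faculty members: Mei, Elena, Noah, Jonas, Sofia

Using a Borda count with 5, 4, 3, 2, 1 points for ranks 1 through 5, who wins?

Elena: 11·1 + 4·1 + 26·3 + 3·2 + 37·2 + 31·4 + 32·2 + 13·4 = 413
Noah: 11·2 + 4·2 + 26·1 + 3·1 + 37·3 + 31·5 + 32·1 + 13·3 = 396
Sofia: 11·4 + 4·4 + 26·5 + 3·5 + 37·5 + 31·2 + 32·3 + 13·1 = 561
Jonas: 11·5 + 4·3 + 26·2 + 3·3 + 37·1 + 31·3 + 32·4 + 13·2 = 412
Mei: 11·3 + 4·5 + 26·4 + 3·4 + 37·4 + 31·1 + 32·5 + 13·5 = 573
Mei has the highest Borda score (573).

Mei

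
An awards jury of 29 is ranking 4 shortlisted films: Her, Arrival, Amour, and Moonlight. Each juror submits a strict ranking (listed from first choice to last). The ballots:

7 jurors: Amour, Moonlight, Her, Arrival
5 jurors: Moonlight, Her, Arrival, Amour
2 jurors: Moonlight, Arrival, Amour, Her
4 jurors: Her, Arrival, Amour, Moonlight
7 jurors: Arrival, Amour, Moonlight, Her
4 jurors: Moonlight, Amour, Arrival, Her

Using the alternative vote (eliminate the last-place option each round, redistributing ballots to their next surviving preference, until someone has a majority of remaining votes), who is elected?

Moonlight

Round 1: Her 4, Arrival 7, Amour 7, Moonlight 11. Eliminate Her.
Round 2: Arrival 11, Amour 7, Moonlight 11. Eliminate Amour.
Round 3: Arrival 11, Moonlight 18. Moonlight has a majority.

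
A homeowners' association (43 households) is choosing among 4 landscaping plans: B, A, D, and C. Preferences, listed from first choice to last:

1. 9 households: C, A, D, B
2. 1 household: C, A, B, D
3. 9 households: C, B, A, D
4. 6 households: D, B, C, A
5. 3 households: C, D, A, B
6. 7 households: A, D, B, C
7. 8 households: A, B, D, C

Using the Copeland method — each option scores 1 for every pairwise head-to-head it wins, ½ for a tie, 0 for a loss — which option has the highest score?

C

B: loses to A, D, and C → score 0.
A: beats B and D; loses to C → score 2.
D: beats B; loses to A and C → score 1.
C: beats B, A, and D → score 3.
C has the best pairwise record.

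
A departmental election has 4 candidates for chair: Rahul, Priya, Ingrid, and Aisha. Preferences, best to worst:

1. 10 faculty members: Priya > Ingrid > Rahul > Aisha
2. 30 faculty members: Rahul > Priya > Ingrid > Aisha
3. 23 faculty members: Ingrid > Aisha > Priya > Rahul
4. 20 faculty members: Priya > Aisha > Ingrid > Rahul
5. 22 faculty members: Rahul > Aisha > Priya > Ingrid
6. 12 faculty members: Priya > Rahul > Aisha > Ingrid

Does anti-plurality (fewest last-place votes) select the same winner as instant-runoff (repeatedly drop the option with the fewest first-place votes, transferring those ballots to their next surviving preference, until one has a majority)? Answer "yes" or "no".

yes

Anti-plurality — last-place votes: Rahul 43, Priya 0, Ingrid 34, Aisha 40. Winner: Priya.
Instant-runoff — R1 Rahul 52, Priya 42, Ingrid 23, Aisha 0 (Aisha out); R2 Rahul 52, Priya 42, Ingrid 23 (Ingrid out); R3 Rahul 52, Priya 65 (Priya winner). Winner: Priya.
The two methods agree.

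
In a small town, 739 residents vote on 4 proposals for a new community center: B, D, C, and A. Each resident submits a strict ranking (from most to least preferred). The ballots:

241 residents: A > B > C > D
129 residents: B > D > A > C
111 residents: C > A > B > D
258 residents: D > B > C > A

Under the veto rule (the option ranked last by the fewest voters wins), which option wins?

B

Last-place votes: B 0, D 352, C 129, A 258.
B is ranked last by the fewest voters, so B wins.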